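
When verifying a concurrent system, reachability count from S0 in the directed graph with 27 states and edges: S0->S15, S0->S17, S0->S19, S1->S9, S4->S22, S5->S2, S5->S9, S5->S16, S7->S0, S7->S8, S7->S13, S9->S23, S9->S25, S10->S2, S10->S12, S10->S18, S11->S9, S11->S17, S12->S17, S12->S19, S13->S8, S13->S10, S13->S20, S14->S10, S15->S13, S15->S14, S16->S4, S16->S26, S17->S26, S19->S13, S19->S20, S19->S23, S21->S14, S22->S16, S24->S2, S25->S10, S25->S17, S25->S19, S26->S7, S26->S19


BFS from S0:
  layer 0: {S0}
  layer 1: {S15, S17, S19}
  layer 2: {S13, S14, S20, S23, S26}
  layer 3: {S7, S8, S10}
  layer 4: {S2, S12, S18}
Reachable set: {S0, S2, S7, S8, S10, S12, S13, S14, S15, S17, S18, S19, S20, S23, S26}
Count = 15

15


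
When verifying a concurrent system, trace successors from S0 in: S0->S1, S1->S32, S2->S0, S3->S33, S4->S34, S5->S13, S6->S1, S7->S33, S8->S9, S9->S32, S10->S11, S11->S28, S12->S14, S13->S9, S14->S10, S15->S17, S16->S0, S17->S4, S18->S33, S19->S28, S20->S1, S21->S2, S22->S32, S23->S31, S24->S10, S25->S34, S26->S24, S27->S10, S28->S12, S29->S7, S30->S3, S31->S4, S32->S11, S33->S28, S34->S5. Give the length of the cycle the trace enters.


Trace from S0 until a state repeats:
  S0 -> S1 -> S32 -> S11 -> S28 -> S12 -> S14 -> S10 -> S11
S11 first seen at step 3, revisited at step 8.
Cycle length = 8 - 3 = 5

5


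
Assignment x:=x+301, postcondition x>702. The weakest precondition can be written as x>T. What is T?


Formula: wp(x:=E, P) = P[E/x] (substitute E for x in postcondition)
Step 1: Postcondition: x>702
Step 2: Substitute x+301 for x: x+301>702
Step 3: Solve for x: x > 702-301 = 401

401


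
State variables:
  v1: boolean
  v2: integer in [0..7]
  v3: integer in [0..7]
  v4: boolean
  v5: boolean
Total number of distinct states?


State space = product of domain sizes of all variables.
Domain sizes:
  v1 (boolean): 2
  v2 (integer in [0..7]): 8
  v3 (integer in [0..7]): 8
  v4 (boolean): 2
  v5 (boolean): 2
Product = 2 * 8 * 8 * 2 * 2 = 512

512


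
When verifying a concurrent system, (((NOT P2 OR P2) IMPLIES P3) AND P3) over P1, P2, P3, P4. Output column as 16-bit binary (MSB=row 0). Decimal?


Formula: (((NOT P2 OR P2) IMPLIES P3) AND P3) over P1, P2, P3, P4 (16 rows)
Evaluate each row (bits = P1,P2,P3,P4, MSB first):
  row 0 [0000]: (((NOT 0 OR 0) IMPLIES 0) AND 0) -> 0
  row 1 [0001]: (((NOT 0 OR 0) IMPLIES 0) AND 0) -> 0
  row 2 [0010]: (((NOT 0 OR 0) IMPLIES 1) AND 1) -> 1
  row 3 [0011]: (((NOT 0 OR 0) IMPLIES 1) AND 1) -> 1
  row 4 [0100]: (((NOT 1 OR 1) IMPLIES 0) AND 0) -> 0
  row 5 [0101]: (((NOT 1 OR 1) IMPLIES 0) AND 0) -> 0
  row 6 [0110]: (((NOT 1 OR 1) IMPLIES 1) AND 1) -> 1
  row 7 [0111]: (((NOT 1 OR 1) IMPLIES 1) AND 1) -> 1
  row 8 [1000]: (((NOT 0 OR 0) IMPLIES 0) AND 0) -> 0
  row 9 [1001]: (((NOT 0 OR 0) IMPLIES 0) AND 0) -> 0
  row 10 [1010]: (((NOT 0 OR 0) IMPLIES 1) AND 1) -> 1
  row 11 [1011]: (((NOT 0 OR 0) IMPLIES 1) AND 1) -> 1
  row 12 [1100]: (((NOT 1 OR 1) IMPLIES 0) AND 0) -> 0
  row 13 [1101]: (((NOT 1 OR 1) IMPLIES 0) AND 0) -> 0
  row 14 [1110]: (((NOT 1 OR 1) IMPLIES 1) AND 1) -> 1
  row 15 [1111]: (((NOT 1 OR 1) IMPLIES 1) AND 1) -> 1
Full result column, 4 rows per line (P1,P2 fixed per line; P3,P4 runs 00..11 left to right):
  rows 0-3 [P1,P2=00]: 0011  = hex 3
  rows 4-7 [P1,P2=01]: 0011  = hex 3
  rows 8-11 [P1,P2=10]: 0011  = hex 3
  rows 12-15 [P1,P2=11]: 0011  = hex 3
Output column (row 0 .. row 15) = 0011001100110011
Output column grouped in 4s = 0011 0011 0011 0011 = 0x3333
Convert to decimal digit by digit (value = value*16 + digit):
  3 -> 3
  3*16 + 3 = 51
  51*16 + 3 = 819
  819*16 + 3 = 13107
Decimal = 13107

13107


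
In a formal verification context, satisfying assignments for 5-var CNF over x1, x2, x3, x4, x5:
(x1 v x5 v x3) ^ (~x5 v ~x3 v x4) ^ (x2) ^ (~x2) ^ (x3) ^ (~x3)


CNF with 6 clauses over 5 vars (32 assignments).
An assignment satisfies CNF iff every clause has >=1 true literal.
Check each row (bits = x1,x2,x3,x4,x5; clause T/F shown):
  row 0 [00000]: clauses=FTFTFT -> 0
  row 1 [00001]: clauses=TTFTFT -> 0
  row 2 [00010]: clauses=FTFTFT -> 0
  row 3 [00011]: clauses=TTFTFT -> 0
  row 4 [00100]: clauses=TTFTTF -> 0
  row 5 [00101]: clauses=TFFTTF -> 0
  row 6 [00110]: clauses=TTFTTF -> 0
  row 7 [00111]: clauses=TTFTTF -> 0
  row 8 [01000]: clauses=FTTFFT -> 0
  row 9 [01001]: clauses=TTTFFT -> 0
  row 10 [01010]: clauses=FTTFFT -> 0
  row 11 [01011]: clauses=TTTFFT -> 0
  row 12 [01100]: clauses=TTTFTF -> 0
  row 13 [01101]: clauses=TFTFTF -> 0
  row 14 [01110]: clauses=TTTFTF -> 0
  row 15 [01111]: clauses=TTTFTF -> 0
  row 16 [10000]: clauses=TTFTFT -> 0
  row 17 [10001]: clauses=TTFTFT -> 0
  row 18 [10010]: clauses=TTFTFT -> 0
  row 19 [10011]: clauses=TTFTFT -> 0
  row 20 [10100]: clauses=TTFTTF -> 0
  row 21 [10101]: clauses=TFFTTF -> 0
  row 22 [10110]: clauses=TTFTTF -> 0
  row 23 [10111]: clauses=TTFTTF -> 0
  row 24 [11000]: clauses=TTTFFT -> 0
  row 25 [11001]: clauses=TTTFFT -> 0
  row 26 [11010]: clauses=TTTFFT -> 0
  row 27 [11011]: clauses=TTTFFT -> 0
  row 28 [11100]: clauses=TTTFTF -> 0
  row 29 [11101]: clauses=TFTFTF -> 0
  row 30 [11110]: clauses=TTTFTF -> 0
  row 31 [11111]: clauses=TTTFTF -> 0
Full result column, 8 rows per line (x1,x2 fixed per line; x3,x4,x5 runs 000..111 left to right):
  rows 0-7 [x1,x2=00]: 00000000  (ones: 0)
  rows 8-15 [x1,x2=01]: 00000000  (ones: 0)
  rows 16-23 [x1,x2=10]: 00000000  (ones: 0)
  rows 24-31 [x1,x2=11]: 00000000  (ones: 0)
Satisfying assignments = 0+0+0+0 = 0

0


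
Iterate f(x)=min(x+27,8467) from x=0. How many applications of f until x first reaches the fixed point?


Step 1: x=0, cap=8467, increment=27
Step 2: x grows by 27 each step until capped at 8467; fixed point is x=8467
Step 3: iterations = ceil(8467/27) = 314

314


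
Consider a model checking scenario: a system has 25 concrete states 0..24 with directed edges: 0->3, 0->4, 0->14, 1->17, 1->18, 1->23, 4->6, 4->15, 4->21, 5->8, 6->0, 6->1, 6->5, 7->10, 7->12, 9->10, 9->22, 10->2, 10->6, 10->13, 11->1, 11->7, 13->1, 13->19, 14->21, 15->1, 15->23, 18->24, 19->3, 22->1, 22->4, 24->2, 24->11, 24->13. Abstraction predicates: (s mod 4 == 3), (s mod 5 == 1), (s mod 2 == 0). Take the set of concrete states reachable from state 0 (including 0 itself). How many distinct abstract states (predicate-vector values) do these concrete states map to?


BFS from 0:
Concrete reachable: {0, 1, 2, 3, 4, 5, 6, 7, 8, 10, 11, 12, 13, 14, 15, 17, 18, 19, 21, 23, 24}
Abstract via predicates (s mod 4 == 3), (s mod 5 == 1), (s mod 2 == 0):
  (0,0,0) <- {5, 13, 17}
  (0,0,1) <- {0, 2, 4, 8, 10, 12, 14, 18, 24}
  (0,1,0) <- {1, 21}
  (0,1,1) <- {6}
  (1,0,0) <- {3, 7, 15, 19, 23}
  (1,1,0) <- {11}
Distinct abstract states = 6

6


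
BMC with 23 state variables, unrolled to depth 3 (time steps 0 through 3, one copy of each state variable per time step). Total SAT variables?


BMC unrolls to depth k, creating one copy of each state var for steps 0..k.
Step count = 3 + 1 = 4 (steps 0 through 3)
Vars per step = 23
Total = 23 * 4 = 92

92


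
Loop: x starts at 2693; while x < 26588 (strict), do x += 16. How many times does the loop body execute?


Step 1: x goes from 2693 toward 26588 by 16; the body runs while x<26588, so iterations = ceil((bound-start)/step)
Step 2: Distance=23895
Step 3: ceil(23895/16)=1494

1494


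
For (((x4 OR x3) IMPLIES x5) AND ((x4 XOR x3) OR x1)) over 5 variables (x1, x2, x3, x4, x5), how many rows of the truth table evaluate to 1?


Formula: (((x4 OR x3) IMPLIES x5) AND ((x4 XOR x3) OR x1)) over 5 vars (32 rows)
Evaluate each row (x1, x2, x3, x4, x5 as bits, MSB first):
  row 0 [00000]: (((0 OR 0) IMPLIES 0) AND ((0 XOR 0) OR 0)) -> 0
  row 1 [00001]: (((0 OR 0) IMPLIES 1) AND ((0 XOR 0) OR 0)) -> 0
  row 2 [00010]: (((1 OR 0) IMPLIES 0) AND ((1 XOR 0) OR 0)) -> 0
  row 3 [00011]: (((1 OR 0) IMPLIES 1) AND ((1 XOR 0) OR 0)) -> 1
  row 4 [00100]: (((0 OR 1) IMPLIES 0) AND ((0 XOR 1) OR 0)) -> 0
  row 5 [00101]: (((0 OR 1) IMPLIES 1) AND ((0 XOR 1) OR 0)) -> 1
  row 6 [00110]: (((1 OR 1) IMPLIES 0) AND ((1 XOR 1) OR 0)) -> 0
  row 7 [00111]: (((1 OR 1) IMPLIES 1) AND ((1 XOR 1) OR 0)) -> 0
  row 8 [01000]: (((0 OR 0) IMPLIES 0) AND ((0 XOR 0) OR 0)) -> 0
  row 9 [01001]: (((0 OR 0) IMPLIES 1) AND ((0 XOR 0) OR 0)) -> 0
  row 10 [01010]: (((1 OR 0) IMPLIES 0) AND ((1 XOR 0) OR 0)) -> 0
  row 11 [01011]: (((1 OR 0) IMPLIES 1) AND ((1 XOR 0) OR 0)) -> 1
  row 12 [01100]: (((0 OR 1) IMPLIES 0) AND ((0 XOR 1) OR 0)) -> 0
  row 13 [01101]: (((0 OR 1) IMPLIES 1) AND ((0 XOR 1) OR 0)) -> 1
  row 14 [01110]: (((1 OR 1) IMPLIES 0) AND ((1 XOR 1) OR 0)) -> 0
  row 15 [01111]: (((1 OR 1) IMPLIES 1) AND ((1 XOR 1) OR 0)) -> 0
  row 16 [10000]: (((0 OR 0) IMPLIES 0) AND ((0 XOR 0) OR 1)) -> 1
  row 17 [10001]: (((0 OR 0) IMPLIES 1) AND ((0 XOR 0) OR 1)) -> 1
  row 18 [10010]: (((1 OR 0) IMPLIES 0) AND ((1 XOR 0) OR 1)) -> 0
  row 19 [10011]: (((1 OR 0) IMPLIES 1) AND ((1 XOR 0) OR 1)) -> 1
  row 20 [10100]: (((0 OR 1) IMPLIES 0) AND ((0 XOR 1) OR 1)) -> 0
  row 21 [10101]: (((0 OR 1) IMPLIES 1) AND ((0 XOR 1) OR 1)) -> 1
  row 22 [10110]: (((1 OR 1) IMPLIES 0) AND ((1 XOR 1) OR 1)) -> 0
  row 23 [10111]: (((1 OR 1) IMPLIES 1) AND ((1 XOR 1) OR 1)) -> 1
  row 24 [11000]: (((0 OR 0) IMPLIES 0) AND ((0 XOR 0) OR 1)) -> 1
  row 25 [11001]: (((0 OR 0) IMPLIES 1) AND ((0 XOR 0) OR 1)) -> 1
  row 26 [11010]: (((1 OR 0) IMPLIES 0) AND ((1 XOR 0) OR 1)) -> 0
  row 27 [11011]: (((1 OR 0) IMPLIES 1) AND ((1 XOR 0) OR 1)) -> 1
  row 28 [11100]: (((0 OR 1) IMPLIES 0) AND ((0 XOR 1) OR 1)) -> 0
  row 29 [11101]: (((0 OR 1) IMPLIES 1) AND ((0 XOR 1) OR 1)) -> 1
  row 30 [11110]: (((1 OR 1) IMPLIES 0) AND ((1 XOR 1) OR 1)) -> 0
  row 31 [11111]: (((1 OR 1) IMPLIES 1) AND ((1 XOR 1) OR 1)) -> 1
Full result column, 8 rows per line (x1,x2 fixed per line; x3,x4,x5 runs 000..111 left to right):
  rows 0-7 [x1,x2=00]: 00010100  (ones: 2)
  rows 8-15 [x1,x2=01]: 00010100  (ones: 2)
  rows 16-23 [x1,x2=10]: 11010101  (ones: 5)
  rows 24-31 [x1,x2=11]: 11010101  (ones: 5)
Count of 1-rows = 2+2+5+5 = 14

14


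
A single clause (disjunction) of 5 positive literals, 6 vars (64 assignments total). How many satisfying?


Step 1: Total=2^6=64
Step 2: Unsat when all 5 false: 2^1=2
Step 3: Sat=64-2=62

62


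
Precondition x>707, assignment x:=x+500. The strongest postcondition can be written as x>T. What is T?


Formula: sp(P, x:=E) = exists old_x. (x = E[old_x/x]) AND P[old_x/x] (old_x is the value of x before the assignment; eliminate old_x by solving x = E[old_x/x] for old_x)
Step 1: Precondition P: x>707, i.e. old_x > 707
Step 2: Assignment gives x = old_x + 500, so old_x = x - 500
Step 3: Substitute into P: x - 500 > 707
Step 4: Simplify: x > 707+500 = 1207

1207


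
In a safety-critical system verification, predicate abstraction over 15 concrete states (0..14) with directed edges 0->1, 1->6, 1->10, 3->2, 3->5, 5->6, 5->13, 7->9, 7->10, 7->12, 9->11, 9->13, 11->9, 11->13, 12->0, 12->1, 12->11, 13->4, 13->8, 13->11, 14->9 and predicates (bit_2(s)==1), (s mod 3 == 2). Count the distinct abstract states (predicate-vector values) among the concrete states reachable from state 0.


BFS from 0:
Concrete reachable: {0, 1, 6, 10}
Abstract via predicates (bit_2(s)==1), (s mod 3 == 2):
  (0,0) <- {0, 1, 10}
  (1,0) <- {6}
Distinct abstract states = 2

2


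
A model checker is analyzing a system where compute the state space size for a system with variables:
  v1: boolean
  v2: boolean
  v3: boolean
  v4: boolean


State space = product of domain sizes of all variables.
Domain sizes:
  v1 (boolean): 2
  v2 (boolean): 2
  v3 (boolean): 2
  v4 (boolean): 2
Product = 2 * 2 * 2 * 2 = 16

16


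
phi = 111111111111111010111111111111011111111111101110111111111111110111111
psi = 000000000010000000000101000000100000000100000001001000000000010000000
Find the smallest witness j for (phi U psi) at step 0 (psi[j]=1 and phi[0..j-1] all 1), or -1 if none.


(phi U psi) at 0: need smallest j with psi[j]=1 and phi[i]=1 for all i in [0,j).
Scan from step 0:
  step 0: phi=1, psi=0 -> continue
  step 1: phi=1, psi=0 -> continue
  step 2: phi=1, psi=0 -> continue
  step 3: phi=1, psi=0 -> continue
  step 10: psi=1 and phi held for [0,10) -> witness found
Witness step = 10

10


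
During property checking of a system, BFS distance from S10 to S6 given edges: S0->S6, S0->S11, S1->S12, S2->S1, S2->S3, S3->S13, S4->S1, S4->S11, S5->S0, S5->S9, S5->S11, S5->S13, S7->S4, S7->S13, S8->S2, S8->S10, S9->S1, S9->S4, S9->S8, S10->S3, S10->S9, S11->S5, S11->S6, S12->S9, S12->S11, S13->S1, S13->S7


BFS layer-by-layer from S10:
  dist 0: {S10}
  dist 1: {S3, S9}
  dist 2: {S1, S4, S8, S13}
  dist 3: {S2, S7, S11, S12}
  dist 4: {S5, S6}
  -> S6 reached at distance 4
Shortest path length = 4

4


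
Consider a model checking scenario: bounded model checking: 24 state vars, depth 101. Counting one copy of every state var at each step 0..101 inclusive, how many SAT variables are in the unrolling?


BMC unrolls to depth k, creating one copy of each state var for steps 0..k.
Step count = 101 + 1 = 102 (steps 0 through 101)
Vars per step = 24
Total = 24 * 102 = 2448

2448


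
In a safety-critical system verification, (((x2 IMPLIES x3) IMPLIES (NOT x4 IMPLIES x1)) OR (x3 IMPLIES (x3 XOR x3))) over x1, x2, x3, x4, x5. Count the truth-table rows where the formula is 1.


Formula: (((x2 IMPLIES x3) IMPLIES (NOT x4 IMPLIES x1)) OR (x3 IMPLIES (x3 XOR x3))) over 5 vars (32 rows)
Evaluate each row (x1, x2, x3, x4, x5 as bits, MSB first):
  row 0 [00000]: (((0 IMPLIES 0) IMPLIES (NOT 0 IMPLIES 0)) OR (0 IMPLIES (0 XOR 0))) -> 1
  row 1 [00001]: (((0 IMPLIES 0) IMPLIES (NOT 0 IMPLIES 0)) OR (0 IMPLIES (0 XOR 0))) -> 1
  row 2 [00010]: (((0 IMPLIES 0) IMPLIES (NOT 1 IMPLIES 0)) OR (0 IMPLIES (0 XOR 0))) -> 1
  row 3 [00011]: (((0 IMPLIES 0) IMPLIES (NOT 1 IMPLIES 0)) OR (0 IMPLIES (0 XOR 0))) -> 1
  row 4 [00100]: (((0 IMPLIES 1) IMPLIES (NOT 0 IMPLIES 0)) OR (1 IMPLIES (1 XOR 1))) -> 0
  row 5 [00101]: (((0 IMPLIES 1) IMPLIES (NOT 0 IMPLIES 0)) OR (1 IMPLIES (1 XOR 1))) -> 0
  row 6 [00110]: (((0 IMPLIES 1) IMPLIES (NOT 1 IMPLIES 0)) OR (1 IMPLIES (1 XOR 1))) -> 1
  row 7 [00111]: (((0 IMPLIES 1) IMPLIES (NOT 1 IMPLIES 0)) OR (1 IMPLIES (1 XOR 1))) -> 1
  row 8 [01000]: (((1 IMPLIES 0) IMPLIES (NOT 0 IMPLIES 0)) OR (0 IMPLIES (0 XOR 0))) -> 1
  row 9 [01001]: (((1 IMPLIES 0) IMPLIES (NOT 0 IMPLIES 0)) OR (0 IMPLIES (0 XOR 0))) -> 1
  row 10 [01010]: (((1 IMPLIES 0) IMPLIES (NOT 1 IMPLIES 0)) OR (0 IMPLIES (0 XOR 0))) -> 1
  row 11 [01011]: (((1 IMPLIES 0) IMPLIES (NOT 1 IMPLIES 0)) OR (0 IMPLIES (0 XOR 0))) -> 1
  row 12 [01100]: (((1 IMPLIES 1) IMPLIES (NOT 0 IMPLIES 0)) OR (1 IMPLIES (1 XOR 1))) -> 0
  row 13 [01101]: (((1 IMPLIES 1) IMPLIES (NOT 0 IMPLIES 0)) OR (1 IMPLIES (1 XOR 1))) -> 0
  row 14 [01110]: (((1 IMPLIES 1) IMPLIES (NOT 1 IMPLIES 0)) OR (1 IMPLIES (1 XOR 1))) -> 1
  row 15 [01111]: (((1 IMPLIES 1) IMPLIES (NOT 1 IMPLIES 0)) OR (1 IMPLIES (1 XOR 1))) -> 1
  row 16 [10000]: (((0 IMPLIES 0) IMPLIES (NOT 0 IMPLIES 1)) OR (0 IMPLIES (0 XOR 0))) -> 1
  row 17 [10001]: (((0 IMPLIES 0) IMPLIES (NOT 0 IMPLIES 1)) OR (0 IMPLIES (0 XOR 0))) -> 1
  row 18 [10010]: (((0 IMPLIES 0) IMPLIES (NOT 1 IMPLIES 1)) OR (0 IMPLIES (0 XOR 0))) -> 1
  row 19 [10011]: (((0 IMPLIES 0) IMPLIES (NOT 1 IMPLIES 1)) OR (0 IMPLIES (0 XOR 0))) -> 1
  row 20 [10100]: (((0 IMPLIES 1) IMPLIES (NOT 0 IMPLIES 1)) OR (1 IMPLIES (1 XOR 1))) -> 1
  row 21 [10101]: (((0 IMPLIES 1) IMPLIES (NOT 0 IMPLIES 1)) OR (1 IMPLIES (1 XOR 1))) -> 1
  row 22 [10110]: (((0 IMPLIES 1) IMPLIES (NOT 1 IMPLIES 1)) OR (1 IMPLIES (1 XOR 1))) -> 1
  row 23 [10111]: (((0 IMPLIES 1) IMPLIES (NOT 1 IMPLIES 1)) OR (1 IMPLIES (1 XOR 1))) -> 1
  row 24 [11000]: (((1 IMPLIES 0) IMPLIES (NOT 0 IMPLIES 1)) OR (0 IMPLIES (0 XOR 0))) -> 1
  row 25 [11001]: (((1 IMPLIES 0) IMPLIES (NOT 0 IMPLIES 1)) OR (0 IMPLIES (0 XOR 0))) -> 1
  row 26 [11010]: (((1 IMPLIES 0) IMPLIES (NOT 1 IMPLIES 1)) OR (0 IMPLIES (0 XOR 0))) -> 1
  row 27 [11011]: (((1 IMPLIES 0) IMPLIES (NOT 1 IMPLIES 1)) OR (0 IMPLIES (0 XOR 0))) -> 1
  row 28 [11100]: (((1 IMPLIES 1) IMPLIES (NOT 0 IMPLIES 1)) OR (1 IMPLIES (1 XOR 1))) -> 1
  row 29 [11101]: (((1 IMPLIES 1) IMPLIES (NOT 0 IMPLIES 1)) OR (1 IMPLIES (1 XOR 1))) -> 1
  row 30 [11110]: (((1 IMPLIES 1) IMPLIES (NOT 1 IMPLIES 1)) OR (1 IMPLIES (1 XOR 1))) -> 1
  row 31 [11111]: (((1 IMPLIES 1) IMPLIES (NOT 1 IMPLIES 1)) OR (1 IMPLIES (1 XOR 1))) -> 1
Full result column, 8 rows per line (x1,x2 fixed per line; x3,x4,x5 runs 000..111 left to right):
  rows 0-7 [x1,x2=00]: 11110011  (ones: 6)
  rows 8-15 [x1,x2=01]: 11110011  (ones: 6)
  rows 16-23 [x1,x2=10]: 11111111  (ones: 8)
  rows 24-31 [x1,x2=11]: 11111111  (ones: 8)
Count of 1-rows = 6+6+8+8 = 28

28


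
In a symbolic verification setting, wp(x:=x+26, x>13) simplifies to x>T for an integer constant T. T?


Formula: wp(x:=E, P) = P[E/x] (substitute E for x in postcondition)
Step 1: Postcondition: x>13
Step 2: Substitute x+26 for x: x+26>13
Step 3: Solve for x: x > 13-26 = -13

-13


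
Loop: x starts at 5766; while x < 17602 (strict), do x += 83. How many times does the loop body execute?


Step 1: x goes from 5766 toward 17602 by 83; the body runs while x<17602, so iterations = ceil((bound-start)/step)
Step 2: Distance=11836
Step 3: ceil(11836/83)=143

143


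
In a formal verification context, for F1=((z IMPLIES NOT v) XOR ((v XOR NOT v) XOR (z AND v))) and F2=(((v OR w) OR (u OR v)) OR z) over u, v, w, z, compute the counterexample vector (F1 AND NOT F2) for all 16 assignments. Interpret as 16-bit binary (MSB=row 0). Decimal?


F1 = ((z IMPLIES NOT v) XOR ((v XOR NOT v) XOR (z AND v)))
F2 = (((v OR w) OR (u OR v)) OR z)
Counterexample to F1=>F2 is where F1=1 and F2=0.
Evaluate each row (bits = u,v,w,z, MSB first):
  row 0 [0000]: F1=0 F2=0 -> F1&~F2 -> 0
  row 1 [0001]: F1=0 F2=1 -> F1&~F2 -> 0
  row 2 [0010]: F1=0 F2=1 -> F1&~F2 -> 0
  row 3 [0011]: F1=0 F2=1 -> F1&~F2 -> 0
  row 4 [0100]: F1=0 F2=1 -> F1&~F2 -> 0
  row 5 [0101]: F1=0 F2=1 -> F1&~F2 -> 0
  row 6 [0110]: F1=0 F2=1 -> F1&~F2 -> 0
  row 7 [0111]: F1=0 F2=1 -> F1&~F2 -> 0
  row 8 [1000]: F1=0 F2=1 -> F1&~F2 -> 0
  row 9 [1001]: F1=0 F2=1 -> F1&~F2 -> 0
  row 10 [1010]: F1=0 F2=1 -> F1&~F2 -> 0
  row 11 [1011]: F1=0 F2=1 -> F1&~F2 -> 0
  row 12 [1100]: F1=0 F2=1 -> F1&~F2 -> 0
  row 13 [1101]: F1=0 F2=1 -> F1&~F2 -> 0
  row 14 [1110]: F1=0 F2=1 -> F1&~F2 -> 0
  row 15 [1111]: F1=0 F2=1 -> F1&~F2 -> 0
Full result column, 4 rows per line (u,v fixed per line; w,z runs 00..11 left to right):
  rows 0-3 [u,v=00]: 0000  = hex 0
  rows 4-7 [u,v=01]: 0000  = hex 0
  rows 8-11 [u,v=10]: 0000  = hex 0
  rows 12-15 [u,v=11]: 0000  = hex 0
Counterexample vector (row 0 .. row 15) = 0000000000000000
Output column grouped in 4s = 0000 0000 0000 0000 = 0x0000
Convert to decimal digit by digit (value = value*16 + digit):
  0 -> 0
  0*16 + 0 = 0
  0*16 + 0 = 0
  0*16 + 0 = 0
Decimal = 0

0


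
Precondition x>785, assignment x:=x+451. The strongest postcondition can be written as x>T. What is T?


Formula: sp(P, x:=E) = exists old_x. (x = E[old_x/x]) AND P[old_x/x] (old_x is the value of x before the assignment; eliminate old_x by solving x = E[old_x/x] for old_x)
Step 1: Precondition P: x>785, i.e. old_x > 785
Step 2: Assignment gives x = old_x + 451, so old_x = x - 451
Step 3: Substitute into P: x - 451 > 785
Step 4: Simplify: x > 785+451 = 1236

1236


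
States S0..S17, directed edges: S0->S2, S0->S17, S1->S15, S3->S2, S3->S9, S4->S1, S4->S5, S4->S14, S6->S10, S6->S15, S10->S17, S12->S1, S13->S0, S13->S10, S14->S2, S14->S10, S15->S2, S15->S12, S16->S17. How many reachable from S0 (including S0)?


BFS from S0:
  layer 0: {S0}
  layer 1: {S2, S17}
Reachable set: {S0, S2, S17}
Count = 3

3


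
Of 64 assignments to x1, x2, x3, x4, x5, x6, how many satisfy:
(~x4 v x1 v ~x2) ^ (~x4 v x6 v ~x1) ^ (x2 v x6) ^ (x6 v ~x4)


CNF with 4 clauses over 6 vars (64 assignments).
An assignment satisfies CNF iff every clause has >=1 true literal.
Check each row (bits = x1,x2,x3,x4,x5,x6; clause T/F shown):
  row 0 [000000]: clauses=TTFT -> 0
  row 1 [000001]: clauses=TTTT -> 1
  row 2 [000010]: clauses=TTFT -> 0
  row 3 [000011]: clauses=TTTT -> 1
  row 4 [000100]: clauses=TTFF -> 0
  (every remaining row is evaluated the same way; all 64 results are listed next)
Full result column, 8 rows per line (x1,x2,x3 fixed per line; x4,x5,x6 runs 000..111 left to right):
  rows 0-7 [x1,x2,x3=000]: 01010101  (ones: 4)
  rows 8-15 [x1,x2,x3=001]: 01010101  (ones: 4)
  rows 16-23 [x1,x2,x3=010]: 11110000  (ones: 4)
  rows 24-31 [x1,x2,x3=011]: 11110000  (ones: 4)
  rows 32-39 [x1,x2,x3=100]: 01010101  (ones: 4)
  rows 40-47 [x1,x2,x3=101]: 01010101  (ones: 4)
  rows 48-55 [x1,x2,x3=110]: 11110101  (ones: 6)
  rows 56-63 [x1,x2,x3=111]: 11110101  (ones: 6)
Satisfying assignments = 4+4+4+4+4+4+6+6 = 36

36


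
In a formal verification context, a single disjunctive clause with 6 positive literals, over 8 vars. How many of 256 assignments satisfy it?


Step 1: Total=2^8=256
Step 2: Unsat when all 6 false: 2^2=4
Step 3: Sat=256-4=252

252


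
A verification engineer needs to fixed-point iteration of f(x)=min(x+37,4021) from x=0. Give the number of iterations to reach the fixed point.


Step 1: x=0, cap=4021, increment=37
Step 2: x grows by 37 each step until capped at 4021; fixed point is x=4021
Step 3: iterations = ceil(4021/37) = 109

109


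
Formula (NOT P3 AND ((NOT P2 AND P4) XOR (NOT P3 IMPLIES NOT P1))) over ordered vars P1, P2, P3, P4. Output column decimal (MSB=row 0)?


Formula: (NOT P3 AND ((NOT P2 AND P4) XOR (NOT P3 IMPLIES NOT P1))) over P1, P2, P3, P4 (16 rows)
Evaluate each row (bits = P1,P2,P3,P4, MSB first):
  row 0 [0000]: (NOT 0 AND ((NOT 0 AND 0) XOR (NOT 0 IMPLIES NOT 0))) -> 1
  row 1 [0001]: (NOT 0 AND ((NOT 0 AND 1) XOR (NOT 0 IMPLIES NOT 0))) -> 0
  row 2 [0010]: (NOT 1 AND ((NOT 0 AND 0) XOR (NOT 1 IMPLIES NOT 0))) -> 0
  row 3 [0011]: (NOT 1 AND ((NOT 0 AND 1) XOR (NOT 1 IMPLIES NOT 0))) -> 0
  row 4 [0100]: (NOT 0 AND ((NOT 1 AND 0) XOR (NOT 0 IMPLIES NOT 0))) -> 1
  row 5 [0101]: (NOT 0 AND ((NOT 1 AND 1) XOR (NOT 0 IMPLIES NOT 0))) -> 1
  row 6 [0110]: (NOT 1 AND ((NOT 1 AND 0) XOR (NOT 1 IMPLIES NOT 0))) -> 0
  row 7 [0111]: (NOT 1 AND ((NOT 1 AND 1) XOR (NOT 1 IMPLIES NOT 0))) -> 0
  row 8 [1000]: (NOT 0 AND ((NOT 0 AND 0) XOR (NOT 0 IMPLIES NOT 1))) -> 0
  row 9 [1001]: (NOT 0 AND ((NOT 0 AND 1) XOR (NOT 0 IMPLIES NOT 1))) -> 1
  row 10 [1010]: (NOT 1 AND ((NOT 0 AND 0) XOR (NOT 1 IMPLIES NOT 1))) -> 0
  row 11 [1011]: (NOT 1 AND ((NOT 0 AND 1) XOR (NOT 1 IMPLIES NOT 1))) -> 0
  row 12 [1100]: (NOT 0 AND ((NOT 1 AND 0) XOR (NOT 0 IMPLIES NOT 1))) -> 0
  row 13 [1101]: (NOT 0 AND ((NOT 1 AND 1) XOR (NOT 0 IMPLIES NOT 1))) -> 0
  row 14 [1110]: (NOT 1 AND ((NOT 1 AND 0) XOR (NOT 1 IMPLIES NOT 1))) -> 0
  row 15 [1111]: (NOT 1 AND ((NOT 1 AND 1) XOR (NOT 1 IMPLIES NOT 1))) -> 0
Full result column, 4 rows per line (P1,P2 fixed per line; P3,P4 runs 00..11 left to right):
  rows 0-3 [P1,P2=00]: 1000  = hex 8
  rows 4-7 [P1,P2=01]: 1100  = hex C
  rows 8-11 [P1,P2=10]: 0100  = hex 4
  rows 12-15 [P1,P2=11]: 0000  = hex 0
Output column (row 0 .. row 15) = 1000110001000000
Output column grouped in 4s = 1000 1100 0100 0000 = 0x8C40
Convert to decimal digit by digit (value = value*16 + digit):
  8 -> 8
  8*16 + 12 (C) = 140
  140*16 + 4 = 2244
  2244*16 + 0 = 35904
Decimal = 35904

35904


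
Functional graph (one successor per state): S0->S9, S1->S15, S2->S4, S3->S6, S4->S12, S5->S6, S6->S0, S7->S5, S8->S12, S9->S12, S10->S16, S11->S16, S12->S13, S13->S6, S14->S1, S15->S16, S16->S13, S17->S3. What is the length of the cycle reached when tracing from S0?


Trace from S0 until a state repeats:
  S0 -> S9 -> S12 -> S13 -> S6 -> S0
S0 first seen at step 0, revisited at step 5.
Cycle length = 5 - 0 = 5

5


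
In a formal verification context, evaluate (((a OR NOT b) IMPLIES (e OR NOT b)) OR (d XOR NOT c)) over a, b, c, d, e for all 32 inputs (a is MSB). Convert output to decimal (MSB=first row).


Formula: (((a OR NOT b) IMPLIES (e OR NOT b)) OR (d XOR NOT c)) over a, b, c, d, e (32 rows)
Evaluate each row (bits = a,b,c,d,e, MSB first):
  row 0 [00000]: (((0 OR NOT 0) IMPLIES (0 OR NOT 0)) OR (0 XOR NOT 0)) -> 1
  row 1 [00001]: (((0 OR NOT 0) IMPLIES (1 OR NOT 0)) OR (0 XOR NOT 0)) -> 1
  row 2 [00010]: (((0 OR NOT 0) IMPLIES (0 OR NOT 0)) OR (1 XOR NOT 0)) -> 1
  row 3 [00011]: (((0 OR NOT 0) IMPLIES (1 OR NOT 0)) OR (1 XOR NOT 0)) -> 1
  row 4 [00100]: (((0 OR NOT 0) IMPLIES (0 OR NOT 0)) OR (0 XOR NOT 1)) -> 1
  row 5 [00101]: (((0 OR NOT 0) IMPLIES (1 OR NOT 0)) OR (0 XOR NOT 1)) -> 1
  row 6 [00110]: (((0 OR NOT 0) IMPLIES (0 OR NOT 0)) OR (1 XOR NOT 1)) -> 1
  row 7 [00111]: (((0 OR NOT 0) IMPLIES (1 OR NOT 0)) OR (1 XOR NOT 1)) -> 1
  row 8 [01000]: (((0 OR NOT 1) IMPLIES (0 OR NOT 1)) OR (0 XOR NOT 0)) -> 1
  row 9 [01001]: (((0 OR NOT 1) IMPLIES (1 OR NOT 1)) OR (0 XOR NOT 0)) -> 1
  row 10 [01010]: (((0 OR NOT 1) IMPLIES (0 OR NOT 1)) OR (1 XOR NOT 0)) -> 1
  row 11 [01011]: (((0 OR NOT 1) IMPLIES (1 OR NOT 1)) OR (1 XOR NOT 0)) -> 1
  row 12 [01100]: (((0 OR NOT 1) IMPLIES (0 OR NOT 1)) OR (0 XOR NOT 1)) -> 1
  row 13 [01101]: (((0 OR NOT 1) IMPLIES (1 OR NOT 1)) OR (0 XOR NOT 1)) -> 1
  row 14 [01110]: (((0 OR NOT 1) IMPLIES (0 OR NOT 1)) OR (1 XOR NOT 1)) -> 1
  row 15 [01111]: (((0 OR NOT 1) IMPLIES (1 OR NOT 1)) OR (1 XOR NOT 1)) -> 1
  row 16 [10000]: (((1 OR NOT 0) IMPLIES (0 OR NOT 0)) OR (0 XOR NOT 0)) -> 1
  row 17 [10001]: (((1 OR NOT 0) IMPLIES (1 OR NOT 0)) OR (0 XOR NOT 0)) -> 1
  row 18 [10010]: (((1 OR NOT 0) IMPLIES (0 OR NOT 0)) OR (1 XOR NOT 0)) -> 1
  row 19 [10011]: (((1 OR NOT 0) IMPLIES (1 OR NOT 0)) OR (1 XOR NOT 0)) -> 1
  row 20 [10100]: (((1 OR NOT 0) IMPLIES (0 OR NOT 0)) OR (0 XOR NOT 1)) -> 1
  row 21 [10101]: (((1 OR NOT 0) IMPLIES (1 OR NOT 0)) OR (0 XOR NOT 1)) -> 1
  row 22 [10110]: (((1 OR NOT 0) IMPLIES (0 OR NOT 0)) OR (1 XOR NOT 1)) -> 1
  row 23 [10111]: (((1 OR NOT 0) IMPLIES (1 OR NOT 0)) OR (1 XOR NOT 1)) -> 1
  row 24 [11000]: (((1 OR NOT 1) IMPLIES (0 OR NOT 1)) OR (0 XOR NOT 0)) -> 1
  row 25 [11001]: (((1 OR NOT 1) IMPLIES (1 OR NOT 1)) OR (0 XOR NOT 0)) -> 1
  row 26 [11010]: (((1 OR NOT 1) IMPLIES (0 OR NOT 1)) OR (1 XOR NOT 0)) -> 0
  row 27 [11011]: (((1 OR NOT 1) IMPLIES (1 OR NOT 1)) OR (1 XOR NOT 0)) -> 1
  row 28 [11100]: (((1 OR NOT 1) IMPLIES (0 OR NOT 1)) OR (0 XOR NOT 1)) -> 0
  row 29 [11101]: (((1 OR NOT 1) IMPLIES (1 OR NOT 1)) OR (0 XOR NOT 1)) -> 1
  row 30 [11110]: (((1 OR NOT 1) IMPLIES (0 OR NOT 1)) OR (1 XOR NOT 1)) -> 1
  row 31 [11111]: (((1 OR NOT 1) IMPLIES (1 OR NOT 1)) OR (1 XOR NOT 1)) -> 1
Full result column, 4 rows per line (a,b,c fixed per line; d,e runs 00..11 left to right):
  rows 0-3 [a,b,c=000]: 1111  = hex F
  rows 4-7 [a,b,c=001]: 1111  = hex F
  rows 8-11 [a,b,c=010]: 1111  = hex F
  rows 12-15 [a,b,c=011]: 1111  = hex F
  rows 16-19 [a,b,c=100]: 1111  = hex F
  rows 20-23 [a,b,c=101]: 1111  = hex F
  rows 24-27 [a,b,c=110]: 1101  = hex D
  rows 28-31 [a,b,c=111]: 0111  = hex 7
Output column (row 0 .. row 31) = 11111111111111111111111111010111
Output column grouped in 4s = 1111 1111 1111 1111 1111 1111 1101 0111 = 0xFFFFFFD7
Convert to decimal digit by digit (value = value*16 + digit):
  F -> 15
  15*16 + 15 (F) = 255
  255*16 + 15 (F) = 4095
  4095*16 + 15 (F) = 65535
  65535*16 + 15 (F) = 1048575
  1048575*16 + 15 (F) = 16777215
  16777215*16 + 13 (D) = 268435453
  268435453*16 + 7 = 4294967255
Decimal = 4294967255

4294967255


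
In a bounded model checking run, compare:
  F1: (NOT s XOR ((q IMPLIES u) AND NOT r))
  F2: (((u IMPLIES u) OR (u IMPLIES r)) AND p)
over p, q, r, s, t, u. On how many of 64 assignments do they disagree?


F1 = (NOT s XOR ((q IMPLIES u) AND NOT r))
F2 = (((u IMPLIES u) OR (u IMPLIES r)) AND p)
Evaluate both on each of 64 rows (bits = p,q,r,s,t,u):
  row 0 [000000]: F1=0 F2=0 -> 0
  row 1 [000001]: F1=0 F2=0 -> 0
  row 2 [000010]: F1=0 F2=0 -> 0
  row 3 [000011]: F1=0 F2=0 -> 0
  row 4 [000100]: F1=1 F2=0 (differ) -> 1
  (every remaining row is evaluated the same way; all 64 results are listed next)
Full result column, 8 rows per line (p,q,r fixed per line; s,t,u runs 000..111 left to right):
  rows 0-7 [p,q,r=000]: 00001111  (ones: 4)
  rows 8-15 [p,q,r=001]: 11110000  (ones: 4)
  rows 16-23 [p,q,r=010]: 10100101  (ones: 4)
  rows 24-31 [p,q,r=011]: 11110000  (ones: 4)
  rows 32-39 [p,q,r=100]: 11110000  (ones: 4)
  rows 40-47 [p,q,r=101]: 00001111  (ones: 4)
  rows 48-55 [p,q,r=110]: 01011010  (ones: 4)
  rows 56-63 [p,q,r=111]: 00001111  (ones: 4)
Disagreements = 4+4+4+4+4+4+4+4 = 32

32


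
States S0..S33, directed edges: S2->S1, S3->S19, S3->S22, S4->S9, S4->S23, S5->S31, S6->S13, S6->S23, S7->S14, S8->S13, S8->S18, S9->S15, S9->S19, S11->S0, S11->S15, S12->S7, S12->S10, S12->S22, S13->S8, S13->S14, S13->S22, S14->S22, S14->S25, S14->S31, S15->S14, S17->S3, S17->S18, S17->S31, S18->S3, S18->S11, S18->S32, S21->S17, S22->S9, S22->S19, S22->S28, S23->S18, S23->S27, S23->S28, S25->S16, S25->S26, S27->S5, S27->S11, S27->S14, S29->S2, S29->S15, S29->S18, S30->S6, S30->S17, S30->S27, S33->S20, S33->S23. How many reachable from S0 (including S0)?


BFS from S0:
  layer 0: {S0}
Reachable set: {S0}
Count = 1

1


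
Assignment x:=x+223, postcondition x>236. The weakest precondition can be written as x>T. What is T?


Formula: wp(x:=E, P) = P[E/x] (substitute E for x in postcondition)
Step 1: Postcondition: x>236
Step 2: Substitute x+223 for x: x+223>236
Step 3: Solve for x: x > 236-223 = 13

13


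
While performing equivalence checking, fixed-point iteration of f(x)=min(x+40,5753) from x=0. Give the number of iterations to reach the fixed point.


Step 1: x=0, cap=5753, increment=40
Step 2: x grows by 40 each step until capped at 5753; fixed point is x=5753
Step 3: iterations = ceil(5753/40) = 144

144


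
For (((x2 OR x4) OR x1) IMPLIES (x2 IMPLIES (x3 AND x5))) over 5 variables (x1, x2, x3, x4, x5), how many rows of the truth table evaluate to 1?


Formula: (((x2 OR x4) OR x1) IMPLIES (x2 IMPLIES (x3 AND x5))) over 5 vars (32 rows)
Evaluate each row (x1, x2, x3, x4, x5 as bits, MSB first):
  row 0 [00000]: (((0 OR 0) OR 0) IMPLIES (0 IMPLIES (0 AND 0))) -> 1
  row 1 [00001]: (((0 OR 0) OR 0) IMPLIES (0 IMPLIES (0 AND 1))) -> 1
  row 2 [00010]: (((0 OR 1) OR 0) IMPLIES (0 IMPLIES (0 AND 0))) -> 1
  row 3 [00011]: (((0 OR 1) OR 0) IMPLIES (0 IMPLIES (0 AND 1))) -> 1
  row 4 [00100]: (((0 OR 0) OR 0) IMPLIES (0 IMPLIES (1 AND 0))) -> 1
  row 5 [00101]: (((0 OR 0) OR 0) IMPLIES (0 IMPLIES (1 AND 1))) -> 1
  row 6 [00110]: (((0 OR 1) OR 0) IMPLIES (0 IMPLIES (1 AND 0))) -> 1
  row 7 [00111]: (((0 OR 1) OR 0) IMPLIES (0 IMPLIES (1 AND 1))) -> 1
  row 8 [01000]: (((1 OR 0) OR 0) IMPLIES (1 IMPLIES (0 AND 0))) -> 0
  row 9 [01001]: (((1 OR 0) OR 0) IMPLIES (1 IMPLIES (0 AND 1))) -> 0
  row 10 [01010]: (((1 OR 1) OR 0) IMPLIES (1 IMPLIES (0 AND 0))) -> 0
  row 11 [01011]: (((1 OR 1) OR 0) IMPLIES (1 IMPLIES (0 AND 1))) -> 0
  row 12 [01100]: (((1 OR 0) OR 0) IMPLIES (1 IMPLIES (1 AND 0))) -> 0
  row 13 [01101]: (((1 OR 0) OR 0) IMPLIES (1 IMPLIES (1 AND 1))) -> 1
  row 14 [01110]: (((1 OR 1) OR 0) IMPLIES (1 IMPLIES (1 AND 0))) -> 0
  row 15 [01111]: (((1 OR 1) OR 0) IMPLIES (1 IMPLIES (1 AND 1))) -> 1
  row 16 [10000]: (((0 OR 0) OR 1) IMPLIES (0 IMPLIES (0 AND 0))) -> 1
  row 17 [10001]: (((0 OR 0) OR 1) IMPLIES (0 IMPLIES (0 AND 1))) -> 1
  row 18 [10010]: (((0 OR 1) OR 1) IMPLIES (0 IMPLIES (0 AND 0))) -> 1
  row 19 [10011]: (((0 OR 1) OR 1) IMPLIES (0 IMPLIES (0 AND 1))) -> 1
  row 20 [10100]: (((0 OR 0) OR 1) IMPLIES (0 IMPLIES (1 AND 0))) -> 1
  row 21 [10101]: (((0 OR 0) OR 1) IMPLIES (0 IMPLIES (1 AND 1))) -> 1
  row 22 [10110]: (((0 OR 1) OR 1) IMPLIES (0 IMPLIES (1 AND 0))) -> 1
  row 23 [10111]: (((0 OR 1) OR 1) IMPLIES (0 IMPLIES (1 AND 1))) -> 1
  row 24 [11000]: (((1 OR 0) OR 1) IMPLIES (1 IMPLIES (0 AND 0))) -> 0
  row 25 [11001]: (((1 OR 0) OR 1) IMPLIES (1 IMPLIES (0 AND 1))) -> 0
  row 26 [11010]: (((1 OR 1) OR 1) IMPLIES (1 IMPLIES (0 AND 0))) -> 0
  row 27 [11011]: (((1 OR 1) OR 1) IMPLIES (1 IMPLIES (0 AND 1))) -> 0
  row 28 [11100]: (((1 OR 0) OR 1) IMPLIES (1 IMPLIES (1 AND 0))) -> 0
  row 29 [11101]: (((1 OR 0) OR 1) IMPLIES (1 IMPLIES (1 AND 1))) -> 1
  row 30 [11110]: (((1 OR 1) OR 1) IMPLIES (1 IMPLIES (1 AND 0))) -> 0
  row 31 [11111]: (((1 OR 1) OR 1) IMPLIES (1 IMPLIES (1 AND 1))) -> 1
Full result column, 8 rows per line (x1,x2 fixed per line; x3,x4,x5 runs 000..111 left to right):
  rows 0-7 [x1,x2=00]: 11111111  (ones: 8)
  rows 8-15 [x1,x2=01]: 00000101  (ones: 2)
  rows 16-23 [x1,x2=10]: 11111111  (ones: 8)
  rows 24-31 [x1,x2=11]: 00000101  (ones: 2)
Count of 1-rows = 8+2+8+2 = 20

20


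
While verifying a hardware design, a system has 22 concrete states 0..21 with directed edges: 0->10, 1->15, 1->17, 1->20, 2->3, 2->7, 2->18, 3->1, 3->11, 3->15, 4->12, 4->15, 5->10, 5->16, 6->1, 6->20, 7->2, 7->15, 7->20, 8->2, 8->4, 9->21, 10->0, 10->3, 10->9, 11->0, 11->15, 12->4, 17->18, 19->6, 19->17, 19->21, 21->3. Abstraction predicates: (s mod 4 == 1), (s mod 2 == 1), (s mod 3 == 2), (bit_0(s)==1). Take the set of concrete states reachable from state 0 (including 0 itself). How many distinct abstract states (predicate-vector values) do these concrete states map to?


BFS from 0:
Concrete reachable: {0, 1, 3, 9, 10, 11, 15, 17, 18, 20, 21}
Abstract via predicates (s mod 4 == 1), (s mod 2 == 1), (s mod 3 == 2), (bit_0(s)==1):
  (0,0,0,0) <- {0, 10, 18}
  (0,0,1,0) <- {20}
  (0,1,0,1) <- {3, 15}
  (0,1,1,1) <- {11}
  (1,1,0,1) <- {1, 9, 21}
  (1,1,1,1) <- {17}
Distinct abstract states = 6

6


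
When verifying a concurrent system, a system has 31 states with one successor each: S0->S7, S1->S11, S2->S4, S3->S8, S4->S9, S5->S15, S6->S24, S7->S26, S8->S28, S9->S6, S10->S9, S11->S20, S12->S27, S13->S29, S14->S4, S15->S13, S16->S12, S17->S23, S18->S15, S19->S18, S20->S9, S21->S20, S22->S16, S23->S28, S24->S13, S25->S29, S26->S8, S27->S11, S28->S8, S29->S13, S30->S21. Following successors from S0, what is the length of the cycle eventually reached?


Trace from S0 until a state repeats:
  S0 -> S7 -> S26 -> S8 -> S28 -> S8
S8 first seen at step 3, revisited at step 5.
Cycle length = 5 - 3 = 2

2


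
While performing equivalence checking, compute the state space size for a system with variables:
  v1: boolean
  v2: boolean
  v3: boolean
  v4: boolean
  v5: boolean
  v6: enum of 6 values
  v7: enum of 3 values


State space = product of domain sizes of all variables.
Domain sizes:
  v1 (boolean): 2
  v2 (boolean): 2
  v3 (boolean): 2
  v4 (boolean): 2
  v5 (boolean): 2
  v6 (enum of 6 values): 6
  v7 (enum of 3 values): 3
Product = 2 * 2 * 2 * 2 * 2 * 6 * 3 = 576

576


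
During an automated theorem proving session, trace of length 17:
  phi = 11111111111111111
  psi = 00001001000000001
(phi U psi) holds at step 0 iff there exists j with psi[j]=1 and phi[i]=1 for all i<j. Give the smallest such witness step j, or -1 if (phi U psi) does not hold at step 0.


(phi U psi) at 0: need smallest j with psi[j]=1 and phi[i]=1 for all i in [0,j).
Scan from step 0:
  step 0: phi=1, psi=0 -> continue
  step 1: phi=1, psi=0 -> continue
  step 2: phi=1, psi=0 -> continue
  step 3: phi=1, psi=0 -> continue
  step 4: psi=1 and phi held for [0,4) -> witness found
Witness step = 4

4


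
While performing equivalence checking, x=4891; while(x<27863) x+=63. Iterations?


Step 1: x goes from 4891 toward 27863 by 63; the body runs while x<27863, so iterations = ceil((bound-start)/step)
Step 2: Distance=22972
Step 3: ceil(22972/63)=365

365


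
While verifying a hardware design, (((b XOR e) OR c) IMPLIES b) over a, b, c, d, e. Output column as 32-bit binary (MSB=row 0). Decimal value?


Formula: (((b XOR e) OR c) IMPLIES b) over a, b, c, d, e (32 rows)
Evaluate each row (bits = a,b,c,d,e, MSB first):
  row 0 [00000]: (((0 XOR 0) OR 0) IMPLIES 0) -> 1
  row 1 [00001]: (((0 XOR 1) OR 0) IMPLIES 0) -> 0
  row 2 [00010]: (((0 XOR 0) OR 0) IMPLIES 0) -> 1
  row 3 [00011]: (((0 XOR 1) OR 0) IMPLIES 0) -> 0
  row 4 [00100]: (((0 XOR 0) OR 1) IMPLIES 0) -> 0
  row 5 [00101]: (((0 XOR 1) OR 1) IMPLIES 0) -> 0
  row 6 [00110]: (((0 XOR 0) OR 1) IMPLIES 0) -> 0
  row 7 [00111]: (((0 XOR 1) OR 1) IMPLIES 0) -> 0
  row 8 [01000]: (((1 XOR 0) OR 0) IMPLIES 1) -> 1
  row 9 [01001]: (((1 XOR 1) OR 0) IMPLIES 1) -> 1
  row 10 [01010]: (((1 XOR 0) OR 0) IMPLIES 1) -> 1
  row 11 [01011]: (((1 XOR 1) OR 0) IMPLIES 1) -> 1
  row 12 [01100]: (((1 XOR 0) OR 1) IMPLIES 1) -> 1
  row 13 [01101]: (((1 XOR 1) OR 1) IMPLIES 1) -> 1
  row 14 [01110]: (((1 XOR 0) OR 1) IMPLIES 1) -> 1
  row 15 [01111]: (((1 XOR 1) OR 1) IMPLIES 1) -> 1
  row 16 [10000]: (((0 XOR 0) OR 0) IMPLIES 0) -> 1
  row 17 [10001]: (((0 XOR 1) OR 0) IMPLIES 0) -> 0
  row 18 [10010]: (((0 XOR 0) OR 0) IMPLIES 0) -> 1
  row 19 [10011]: (((0 XOR 1) OR 0) IMPLIES 0) -> 0
  row 20 [10100]: (((0 XOR 0) OR 1) IMPLIES 0) -> 0
  row 21 [10101]: (((0 XOR 1) OR 1) IMPLIES 0) -> 0
  row 22 [10110]: (((0 XOR 0) OR 1) IMPLIES 0) -> 0
  row 23 [10111]: (((0 XOR 1) OR 1) IMPLIES 0) -> 0
  row 24 [11000]: (((1 XOR 0) OR 0) IMPLIES 1) -> 1
  row 25 [11001]: (((1 XOR 1) OR 0) IMPLIES 1) -> 1
  row 26 [11010]: (((1 XOR 0) OR 0) IMPLIES 1) -> 1
  row 27 [11011]: (((1 XOR 1) OR 0) IMPLIES 1) -> 1
  row 28 [11100]: (((1 XOR 0) OR 1) IMPLIES 1) -> 1
  row 29 [11101]: (((1 XOR 1) OR 1) IMPLIES 1) -> 1
  row 30 [11110]: (((1 XOR 0) OR 1) IMPLIES 1) -> 1
  row 31 [11111]: (((1 XOR 1) OR 1) IMPLIES 1) -> 1
Full result column, 4 rows per line (a,b,c fixed per line; d,e runs 00..11 left to right):
  rows 0-3 [a,b,c=000]: 1010  = hex A
  rows 4-7 [a,b,c=001]: 0000  = hex 0
  rows 8-11 [a,b,c=010]: 1111  = hex F
  rows 12-15 [a,b,c=011]: 1111  = hex F
  rows 16-19 [a,b,c=100]: 1010  = hex A
  rows 20-23 [a,b,c=101]: 0000  = hex 0
  rows 24-27 [a,b,c=110]: 1111  = hex F
  rows 28-31 [a,b,c=111]: 1111  = hex F
Output column (row 0 .. row 31) = 10100000111111111010000011111111
Output column grouped in 4s = 1010 0000 1111 1111 1010 0000 1111 1111 = 0xA0FFA0FF
Convert to decimal digit by digit (value = value*16 + digit):
  A -> 10
  10*16 + 0 = 160
  160*16 + 15 (F) = 2575
  2575*16 + 15 (F) = 41215
  41215*16 + 10 (A) = 659450
  659450*16 + 0 = 10551200
  10551200*16 + 15 (F) = 168819215
  168819215*16 + 15 (F) = 2701107455
Decimal = 2701107455

2701107455


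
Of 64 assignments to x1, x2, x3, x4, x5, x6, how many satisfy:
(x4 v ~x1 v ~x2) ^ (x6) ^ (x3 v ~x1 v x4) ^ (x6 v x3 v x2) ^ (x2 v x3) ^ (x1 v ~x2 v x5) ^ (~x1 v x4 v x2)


CNF with 7 clauses over 6 vars (64 assignments).
An assignment satisfies CNF iff every clause has >=1 true literal.
Check each row (bits = x1,x2,x3,x4,x5,x6; clause T/F shown):
  row 0 [000000]: clauses=TFTFFTT -> 0
  row 1 [000001]: clauses=TTTTFTT -> 0
  row 2 [000010]: clauses=TFTFFTT -> 0
  row 3 [000011]: clauses=TTTTFTT -> 0
  row 4 [000100]: clauses=TFTFFTT -> 0
  (every remaining row is evaluated the same way; all 64 results are listed next)
Full result column, 8 rows per line (x1,x2,x3 fixed per line; x4,x5,x6 runs 000..111 left to right):
  rows 0-7 [x1,x2,x3=000]: 00000000  (ones: 0)
  rows 8-15 [x1,x2,x3=001]: 01010101  (ones: 4)
  rows 16-23 [x1,x2,x3=010]: 00010001  (ones: 2)
  rows 24-31 [x1,x2,x3=011]: 00010001  (ones: 2)
  rows 32-39 [x1,x2,x3=100]: 00000000  (ones: 0)
  rows 40-47 [x1,x2,x3=101]: 00000101  (ones: 2)
  rows 48-55 [x1,x2,x3=110]: 00000101  (ones: 2)
  rows 56-63 [x1,x2,x3=111]: 00000101  (ones: 2)
Satisfying assignments = 0+4+2+2+0+2+2+2 = 14

14


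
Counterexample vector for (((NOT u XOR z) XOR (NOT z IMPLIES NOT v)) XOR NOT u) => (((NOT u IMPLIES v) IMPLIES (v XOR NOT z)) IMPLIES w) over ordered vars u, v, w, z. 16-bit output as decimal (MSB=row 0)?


F1 = (((NOT u XOR z) XOR (NOT z IMPLIES NOT v)) XOR NOT u)
F2 = (((NOT u IMPLIES v) IMPLIES (v XOR NOT z)) IMPLIES w)
Counterexample to F1=>F2 is where F1=1 and F2=0.
Evaluate each row (bits = u,v,w,z, MSB first):
  row 0 [0000]: F1=1 F2=0 -> F1&~F2 -> 1
  row 1 [0001]: F1=0 F2=0 -> F1&~F2 -> 0
  row 2 [0010]: F1=1 F2=1 -> F1&~F2 -> 0
  row 3 [0011]: F1=0 F2=1 -> F1&~F2 -> 0
  row 4 [0100]: F1=0 F2=1 -> F1&~F2 -> 0
  row 5 [0101]: F1=0 F2=0 -> F1&~F2 -> 0
  row 6 [0110]: F1=0 F2=1 -> F1&~F2 -> 0
  row 7 [0111]: F1=0 F2=1 -> F1&~F2 -> 0
  row 8 [1000]: F1=1 F2=0 -> F1&~F2 -> 1
  row 9 [1001]: F1=0 F2=1 -> F1&~F2 -> 0
  row 10 [1010]: F1=1 F2=1 -> F1&~F2 -> 0
  row 11 [1011]: F1=0 F2=1 -> F1&~F2 -> 0
  row 12 [1100]: F1=0 F2=1 -> F1&~F2 -> 0
  row 13 [1101]: F1=0 F2=0 -> F1&~F2 -> 0
  row 14 [1110]: F1=0 F2=1 -> F1&~F2 -> 0
  row 15 [1111]: F1=0 F2=1 -> F1&~F2 -> 0
Full result column, 4 rows per line (u,v fixed per line; w,z runs 00..11 left to right):
  rows 0-3 [u,v=00]: 1000  = hex 8
  rows 4-7 [u,v=01]: 0000  = hex 0
  rows 8-11 [u,v=10]: 1000  = hex 8
  rows 12-15 [u,v=11]: 0000  = hex 0
Counterexample vector (row 0 .. row 15) = 1000000010000000
Output column grouped in 4s = 1000 0000 1000 0000 = 0x8080
Convert to decimal digit by digit (value = value*16 + digit):
  8 -> 8
  8*16 + 0 = 128
  128*16 + 8 = 2056
  2056*16 + 0 = 32896
Decimal = 32896

32896
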